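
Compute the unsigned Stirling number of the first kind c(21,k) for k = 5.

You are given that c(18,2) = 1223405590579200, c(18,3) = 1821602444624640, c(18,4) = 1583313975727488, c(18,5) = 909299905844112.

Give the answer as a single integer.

8037811822645051776

@19  (19,3):1821602444624640·18+1223405590579200→34012249593822720, (19,4):1583313975727488·18+1821602444624640→30321254007719424, (19,5):909299905844112·18+1583313975727488→17950712280921504
@20  (20,4):30321254007719424·19+34012249593822720→610116075740491776, (20,5):17950712280921504·19+30321254007719424→371384787345228000
@21  (21,5):371384787345228000·20+610116075740491776→8037811822645051776
Read c(21,5) = 8037811822645051776.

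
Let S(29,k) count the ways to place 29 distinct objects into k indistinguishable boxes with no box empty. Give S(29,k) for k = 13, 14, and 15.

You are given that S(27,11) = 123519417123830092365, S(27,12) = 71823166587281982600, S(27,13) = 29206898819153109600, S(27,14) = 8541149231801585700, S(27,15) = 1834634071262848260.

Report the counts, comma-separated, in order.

6855064482242755179765, 2534474684137526739000, 689692892575539953400

[28] T[28,12]:12*71823166587281982600+123519417123830092365=985397416171213883565 · T[28,13]:13*29206898819153109600+71823166587281982600=451512851236272407400 · T[28,14]:14*8541149231801585700+29206898819153109600=148782988064375309400 · T[28,15]:15*1834634071262848260+8541149231801585700=36060660300744309600
[29] T[29,13]:13*451512851236272407400+985397416171213883565=6855064482242755179765 · T[29,14]:14*148782988064375309400+451512851236272407400=2534474684137526739000 · T[29,15]:15*36060660300744309600+148782988064375309400=689692892575539953400
Read S(29,13) = 6855064482242755179765, S(29,14) = 2534474684137526739000, S(29,15) = 689692892575539953400.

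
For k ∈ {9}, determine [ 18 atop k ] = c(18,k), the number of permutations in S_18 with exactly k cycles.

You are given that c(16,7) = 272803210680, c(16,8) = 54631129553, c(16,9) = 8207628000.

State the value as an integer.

4308105301929

@17  (17,8):54631129553·16+272803210680→1146901283528, (17,9):8207628000·16+54631129553→185953177553
@18  (18,9):185953177553·17+1146901283528→4308105301929
Read c(18,9) = 4308105301929.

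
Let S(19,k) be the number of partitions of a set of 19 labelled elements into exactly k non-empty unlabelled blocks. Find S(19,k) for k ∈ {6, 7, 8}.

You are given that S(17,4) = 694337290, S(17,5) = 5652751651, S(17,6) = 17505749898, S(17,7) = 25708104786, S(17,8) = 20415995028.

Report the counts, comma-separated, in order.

693081601779, 1492924634839, 1709751003480

i=18: T(18,5)=694337290+5·5652751651=28958095545 | T(18,6)=5652751651+6·17505749898=110687251039 | T(18,7)=17505749898+7·25708104786=197462483400 | T(18,8)=25708104786+8·20415995028=189036065010
i=19: T(19,6)=28958095545+6·110687251039=693081601779 | T(19,7)=110687251039+7·197462483400=1492924634839 | T(19,8)=197462483400+8·189036065010=1709751003480
Read S(19,6) = 693081601779, S(19,7) = 1492924634839, S(19,8) = 1709751003480.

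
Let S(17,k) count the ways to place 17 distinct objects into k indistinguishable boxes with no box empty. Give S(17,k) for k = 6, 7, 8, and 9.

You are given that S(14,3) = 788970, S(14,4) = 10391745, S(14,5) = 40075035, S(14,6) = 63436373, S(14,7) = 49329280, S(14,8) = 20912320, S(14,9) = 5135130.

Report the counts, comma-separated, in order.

17505749898, 25708104786, 20415995028, 9528822303

[15] T[15,4]:4*10391745+788970=42355950 · T[15,5]:5*40075035+10391745=210766920 · T[15,6]:6*63436373+40075035=420693273 · T[15,7]:7*49329280+63436373=408741333 · T[15,8]:8*20912320+49329280=216627840 · T[15,9]:9*5135130+20912320=67128490
[16] T[16,5]:5*210766920+42355950=1096190550 · T[16,6]:6*420693273+210766920=2734926558 · T[16,7]:7*408741333+420693273=3281882604 · T[16,8]:8*216627840+408741333=2141764053 · T[16,9]:9*67128490+216627840=820784250
[17] T[17,6]:6*2734926558+1096190550=17505749898 · T[17,7]:7*3281882604+2734926558=25708104786 · T[17,8]:8*2141764053+3281882604=20415995028 · T[17,9]:9*820784250+2141764053=9528822303
Read S(17,6) = 17505749898, S(17,7) = 25708104786, S(17,8) = 20415995028, S(17,9) = 9528822303.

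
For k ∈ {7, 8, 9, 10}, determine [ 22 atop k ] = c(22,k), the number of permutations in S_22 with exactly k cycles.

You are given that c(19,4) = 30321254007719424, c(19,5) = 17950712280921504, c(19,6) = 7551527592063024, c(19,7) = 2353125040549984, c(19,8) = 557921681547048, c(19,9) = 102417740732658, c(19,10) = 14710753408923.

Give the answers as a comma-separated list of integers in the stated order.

28939583397335447760, 7744654310169576800, 1634980697246583456, 276019109275035346

i=20: T(20,5)=30321254007719424+19·17950712280921504=371384787345228000 | T(20,6)=17950712280921504+19·7551527592063024=161429736530118960 | T(20,7)=7551527592063024+19·2353125040549984=52260903362512720 | T(20,8)=2353125040549984+19·557921681547048=12953636989943896 | T(20,9)=557921681547048+19·102417740732658=2503858755467550 | T(20,10)=102417740732658+19·14710753408923=381922055502195
i=21: T(21,6)=371384787345228000+20·161429736530118960=3599979517947607200 | T(21,7)=161429736530118960+20·52260903362512720=1206647803780373360 | T(21,8)=52260903362512720+20·12953636989943896=311333643161390640 | T(21,9)=12953636989943896+20·2503858755467550=63030812099294896 | T(21,10)=2503858755467550+20·381922055502195=10142299865511450
i=22: T(22,7)=3599979517947607200+21·1206647803780373360=28939583397335447760 | T(22,8)=1206647803780373360+21·311333643161390640=7744654310169576800 | T(22,9)=311333643161390640+21·63030812099294896=1634980697246583456 | T(22,10)=63030812099294896+21·10142299865511450=276019109275035346
Read c(22,7) = 28939583397335447760, c(22,8) = 7744654310169576800, c(22,9) = 1634980697246583456, c(22,10) = 276019109275035346.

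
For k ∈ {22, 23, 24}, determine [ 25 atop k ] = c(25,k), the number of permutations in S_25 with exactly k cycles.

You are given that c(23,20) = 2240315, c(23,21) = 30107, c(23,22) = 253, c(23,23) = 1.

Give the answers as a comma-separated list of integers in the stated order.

[24] T[24,21]:23*30107+2240315=2932776 · T[24,22]:23*253+30107=35926 · T[24,23]:23*1+253=276 · T[24,24]:23*0+1=1
[25] T[25,22]:24*35926+2932776=3795000 · T[25,23]:24*276+35926=42550 · T[25,24]:24*1+276=300
Read c(25,22) = 3795000, c(25,23) = 42550, c(25,24) = 300.

3795000, 42550, 300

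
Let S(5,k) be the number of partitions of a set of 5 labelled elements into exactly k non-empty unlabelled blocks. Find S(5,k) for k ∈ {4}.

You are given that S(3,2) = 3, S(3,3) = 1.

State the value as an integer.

@4  (4,3):1·3+3→6, (4,4):0·4+1→1
@5  (5,4):1·4+6→10
Read S(5,4) = 10.

10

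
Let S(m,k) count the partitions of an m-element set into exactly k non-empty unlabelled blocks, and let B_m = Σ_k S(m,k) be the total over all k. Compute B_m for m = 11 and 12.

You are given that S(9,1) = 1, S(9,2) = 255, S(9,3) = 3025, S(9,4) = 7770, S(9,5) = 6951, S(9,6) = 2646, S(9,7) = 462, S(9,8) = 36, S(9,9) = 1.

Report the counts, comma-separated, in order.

r10: T_10,1=1×1+0=1; T_10,2=2×255+1=511; T_10,3=3×3025+255=9330; T_10,4=4×7770+3025=34105; T_10,5=5×6951+7770=42525; T_10,6=6×2646+6951=22827; T_10,7=7×462+2646=5880; T_10,8=8×36+462=750; T_10,9=9×1+36=45; T_10,10=10×0+1=1
r11: T_11,1=1×1+0=1; T_11,2=2×511+1=1023; T_11,3=3×9330+511=28501; T_11,4=4×34105+9330=145750; T_11,5=5×42525+34105=246730; T_11,6=6×22827+42525=179487; T_11,7=7×5880+22827=63987; T_11,8=8×750+5880=11880; T_11,9=9×45+750=1155; T_11,10=10×1+45=55; T_11,11=11×0+1=1
r12: T_12,1=1×1+0=1; T_12,2=2×1023+1=2047; T_12,3=3×28501+1023=86526; T_12,4=4×145750+28501=611501; T_12,5=5×246730+145750=1379400; T_12,6=6×179487+246730=1323652; T_12,7=7×63987+179487=627396; T_12,8=8×11880+63987=159027; T_12,9=9×1155+11880=22275; T_12,10=10×55+1155=1705; T_12,11=11×1+55=66; T_12,12=12×0+1=1
B_11 = ΣS(11,k) = 1+1023+28501+145750+246730+179487+63987+11880+1155+55+1 = 678570
B_12 = ΣS(12,k) = 1+2047+86526+611501+1379400+1323652+627396+159027+22275+1705+66+1 = 4213597

678570, 4213597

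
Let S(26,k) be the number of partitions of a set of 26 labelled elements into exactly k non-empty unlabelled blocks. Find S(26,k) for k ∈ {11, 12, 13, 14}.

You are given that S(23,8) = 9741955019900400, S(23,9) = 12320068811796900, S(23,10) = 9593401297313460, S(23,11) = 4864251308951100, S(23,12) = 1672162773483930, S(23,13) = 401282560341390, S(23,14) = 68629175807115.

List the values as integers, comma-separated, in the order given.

10029078340998476760, 5149507353856958820, 1850568574253550060, 477898618396288260

i=24: T(24,9)=9741955019900400+9·12320068811796900=120622574326072500 | T(24,10)=12320068811796900+10·9593401297313460=108254081784931500 | T(24,11)=9593401297313460+11·4864251308951100=63100165695775560 | T(24,12)=4864251308951100+12·1672162773483930=24930204590758260 | T(24,13)=1672162773483930+13·401282560341390=6888836057922000 | T(24,14)=401282560341390+14·68629175807115=1362091021641000
i=25: T(25,10)=120622574326072500+10·108254081784931500=1203163392175387500 | T(25,11)=108254081784931500+11·63100165695775560=802355904438462660 | T(25,12)=63100165695775560+12·24930204590758260=362262620784874680 | T(25,13)=24930204590758260+13·6888836057922000=114485073343744260 | T(25,14)=6888836057922000+14·1362091021641000=25958110360896000
i=26: T(26,11)=1203163392175387500+11·802355904438462660=10029078340998476760 | T(26,12)=802355904438462660+12·362262620784874680=5149507353856958820 | T(26,13)=362262620784874680+13·114485073343744260=1850568574253550060 | T(26,14)=114485073343744260+14·25958110360896000=477898618396288260
Read S(26,11) = 10029078340998476760, S(26,12) = 5149507353856958820, S(26,13) = 1850568574253550060, S(26,14) = 477898618396288260.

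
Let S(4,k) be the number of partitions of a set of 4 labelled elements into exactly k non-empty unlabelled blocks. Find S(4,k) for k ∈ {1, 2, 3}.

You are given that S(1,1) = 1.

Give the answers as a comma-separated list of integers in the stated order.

i=2: T(2,1)=0+1·1=1 | T(2,2)=1+2·0=1
i=3: T(3,1)=0+1·1=1 | T(3,2)=1+2·1=3 | T(3,3)=1+3·0=1
i=4: T(4,1)=0+1·1=1 | T(4,2)=1+2·3=7 | T(4,3)=3+3·1=6
Read S(4,1) = 1, S(4,2) = 7, S(4,3) = 6.

1, 7, 6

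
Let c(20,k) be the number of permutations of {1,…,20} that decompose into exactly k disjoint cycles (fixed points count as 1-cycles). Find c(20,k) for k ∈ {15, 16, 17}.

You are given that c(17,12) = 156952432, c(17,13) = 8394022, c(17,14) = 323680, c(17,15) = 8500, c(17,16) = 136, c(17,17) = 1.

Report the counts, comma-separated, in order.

973941900, 34916946, 920550

row 18: T[18][13]=17·8394022+156952432=299650806  T[18][14]=17·323680+8394022=13896582  T[18][15]=17·8500+323680=468180  T[18][16]=17·136+8500=10812  T[18][17]=17·1+136=153
row 19: T[19][14]=18·13896582+299650806=549789282  T[19][15]=18·468180+13896582=22323822  T[19][16]=18·10812+468180=662796  T[19][17]=18·153+10812=13566
row 20: T[20][15]=19·22323822+549789282=973941900  T[20][16]=19·662796+22323822=34916946  T[20][17]=19·13566+662796=920550
Read c(20,15) = 973941900, c(20,16) = 34916946, c(20,17) = 920550.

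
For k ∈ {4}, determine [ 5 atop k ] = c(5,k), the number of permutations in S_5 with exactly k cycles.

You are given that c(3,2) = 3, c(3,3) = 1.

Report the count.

10

row 4: T[4][3]=3·1+3=6  T[4][4]=3·0+1=1
row 5: T[5][4]=4·1+6=10
Read c(5,4) = 10.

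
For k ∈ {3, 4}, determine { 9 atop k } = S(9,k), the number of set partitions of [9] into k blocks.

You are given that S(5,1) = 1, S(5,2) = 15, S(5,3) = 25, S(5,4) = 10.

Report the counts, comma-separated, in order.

[6] T[6,1]:1*1+0=1 · T[6,2]:2*15+1=31 · T[6,3]:3*25+15=90 · T[6,4]:4*10+25=65
[7] T[7,1]:1*1+0=1 · T[7,2]:2*31+1=63 · T[7,3]:3*90+31=301 · T[7,4]:4*65+90=350
[8] T[8,2]:2*63+1=127 · T[8,3]:3*301+63=966 · T[8,4]:4*350+301=1701
[9] T[9,3]:3*966+127=3025 · T[9,4]:4*1701+966=7770
Read S(9,3) = 3025, S(9,4) = 7770.

3025, 7770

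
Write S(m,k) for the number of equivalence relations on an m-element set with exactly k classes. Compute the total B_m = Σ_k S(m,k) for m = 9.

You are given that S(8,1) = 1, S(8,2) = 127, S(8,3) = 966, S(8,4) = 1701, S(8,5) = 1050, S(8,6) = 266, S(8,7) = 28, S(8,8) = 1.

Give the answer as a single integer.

21147

i=9: T(9,1)=0+1·1=1 | T(9,2)=1+2·127=255 | T(9,3)=127+3·966=3025 | T(9,4)=966+4·1701=7770 | T(9,5)=1701+5·1050=6951 | T(9,6)=1050+6·266=2646 | T(9,7)=266+7·28=462 | T(9,8)=28+8·1=36 | T(9,9)=1+9·0=1
B_9 = ΣS(9,k) = 1+255+3025+7770+6951+2646+462+36+1 = 21147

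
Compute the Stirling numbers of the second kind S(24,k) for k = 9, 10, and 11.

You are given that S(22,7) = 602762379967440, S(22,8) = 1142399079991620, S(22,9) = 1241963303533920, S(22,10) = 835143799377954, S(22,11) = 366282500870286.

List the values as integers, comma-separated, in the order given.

120622574326072500, 108254081784931500, 63100165695775560

i=23: T(23,8)=602762379967440+8·1142399079991620=9741955019900400 | T(23,9)=1142399079991620+9·1241963303533920=12320068811796900 | T(23,10)=1241963303533920+10·835143799377954=9593401297313460 | T(23,11)=835143799377954+11·366282500870286=4864251308951100
i=24: T(24,9)=9741955019900400+9·12320068811796900=120622574326072500 | T(24,10)=12320068811796900+10·9593401297313460=108254081784931500 | T(24,11)=9593401297313460+11·4864251308951100=63100165695775560
Read S(24,9) = 120622574326072500, S(24,10) = 108254081784931500, S(24,11) = 63100165695775560.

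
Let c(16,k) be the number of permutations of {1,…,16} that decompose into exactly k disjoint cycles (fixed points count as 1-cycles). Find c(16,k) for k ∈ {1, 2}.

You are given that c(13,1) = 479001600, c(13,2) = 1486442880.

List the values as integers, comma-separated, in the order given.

1307674368000, 4339163001600

@14  (14,1):479001600·13+0→6227020800, (14,2):1486442880·13+479001600→19802759040
@15  (15,1):6227020800·14+0→87178291200, (15,2):19802759040·14+6227020800→283465647360
@16  (16,1):87178291200·15+0→1307674368000, (16,2):283465647360·15+87178291200→4339163001600
Read c(16,1) = 1307674368000, c(16,2) = 4339163001600.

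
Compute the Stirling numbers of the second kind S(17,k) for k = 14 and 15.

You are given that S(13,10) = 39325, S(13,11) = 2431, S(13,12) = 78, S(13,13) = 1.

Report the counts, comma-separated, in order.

[14] T[14,11]:11*2431+39325=66066 · T[14,12]:12*78+2431=3367 · T[14,13]:13*1+78=91 · T[14,14]:14*0+1=1
[15] T[15,12]:12*3367+66066=106470 · T[15,13]:13*91+3367=4550 · T[15,14]:14*1+91=105 · T[15,15]:15*0+1=1
[16] T[16,13]:13*4550+106470=165620 · T[16,14]:14*105+4550=6020 · T[16,15]:15*1+105=120
[17] T[17,14]:14*6020+165620=249900 · T[17,15]:15*120+6020=7820
Read S(17,14) = 249900, S(17,15) = 7820.

249900, 7820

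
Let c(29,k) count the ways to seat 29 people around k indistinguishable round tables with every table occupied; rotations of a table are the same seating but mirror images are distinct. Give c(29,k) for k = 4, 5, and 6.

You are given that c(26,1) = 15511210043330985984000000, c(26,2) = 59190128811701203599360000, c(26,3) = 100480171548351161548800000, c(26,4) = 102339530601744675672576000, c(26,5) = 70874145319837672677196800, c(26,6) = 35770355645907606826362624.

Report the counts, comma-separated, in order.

i=27: T(27,2)=15511210043330985984000000+26·59190128811701203599360000=1554454559147562279567360000 | T(27,3)=59190128811701203599360000+26·100480171548351161548800000=2671674589068831403868160000 | T(27,4)=100480171548351161548800000+26·102339530601744675672576000=2761307967193712729035776000 | T(27,5)=102339530601744675672576000+26·70874145319837672677196800=1945067308917524165279692800 | T(27,6)=70874145319837672677196800+26·35770355645907606826362624=1000903392113435450162625024
i=28: T(28,3)=1554454559147562279567360000+27·2671674589068831403868160000=73689668464006010184007680000 | T(28,4)=2671674589068831403868160000+27·2761307967193712729035776000=77226989703299075087834112000 | T(28,5)=2761307967193712729035776000+27·1945067308917524165279692800=55278125307966865191587481600 | T(28,6)=1945067308917524165279692800+27·1000903392113435450162625024=28969458895980281319670568448
i=29: T(29,4)=73689668464006010184007680000+28·77226989703299075087834112000=2236045380156380112643362816000 | T(29,5)=77226989703299075087834112000+28·55278125307966865191587481600=1625014498326371300452283596800 | T(29,6)=55278125307966865191587481600+28·28969458895980281319670568448=866422974395414742142363398144
Read c(29,4) = 2236045380156380112643362816000, c(29,5) = 1625014498326371300452283596800, c(29,6) = 866422974395414742142363398144.

2236045380156380112643362816000, 1625014498326371300452283596800, 866422974395414742142363398144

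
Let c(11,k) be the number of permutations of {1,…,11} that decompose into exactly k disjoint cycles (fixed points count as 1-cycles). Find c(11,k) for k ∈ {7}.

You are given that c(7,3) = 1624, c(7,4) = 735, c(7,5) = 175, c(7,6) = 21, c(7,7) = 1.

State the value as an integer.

@8  (8,4):735·7+1624→6769, (8,5):175·7+735→1960, (8,6):21·7+175→322, (8,7):1·7+21→28
@9  (9,5):1960·8+6769→22449, (9,6):322·8+1960→4536, (9,7):28·8+322→546
@10  (10,6):4536·9+22449→63273, (10,7):546·9+4536→9450
@11  (11,7):9450·10+63273→157773
Read c(11,7) = 157773.

157773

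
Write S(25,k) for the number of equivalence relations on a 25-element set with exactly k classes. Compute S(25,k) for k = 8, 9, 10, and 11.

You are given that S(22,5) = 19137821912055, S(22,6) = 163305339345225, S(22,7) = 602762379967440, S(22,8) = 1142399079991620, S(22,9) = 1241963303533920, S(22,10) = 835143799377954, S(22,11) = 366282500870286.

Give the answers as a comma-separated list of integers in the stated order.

690223721118368580, 1167921451092973005, 1203163392175387500, 802355904438462660

@23  (23,6):163305339345225·6+19137821912055→998969857983405, (23,7):602762379967440·7+163305339345225→4382641999117305, (23,8):1142399079991620·8+602762379967440→9741955019900400, (23,9):1241963303533920·9+1142399079991620→12320068811796900, (23,10):835143799377954·10+1241963303533920→9593401297313460, (23,11):366282500870286·11+835143799377954→4864251308951100
@24  (24,7):4382641999117305·7+998969857983405→31677463851804540, (24,8):9741955019900400·8+4382641999117305→82318282158320505, (24,9):12320068811796900·9+9741955019900400→120622574326072500, (24,10):9593401297313460·10+12320068811796900→108254081784931500, (24,11):4864251308951100·11+9593401297313460→63100165695775560
@25  (25,8):82318282158320505·8+31677463851804540→690223721118368580, (25,9):120622574326072500·9+82318282158320505→1167921451092973005, (25,10):108254081784931500·10+120622574326072500→1203163392175387500, (25,11):63100165695775560·11+108254081784931500→802355904438462660
Read S(25,8) = 690223721118368580, S(25,9) = 1167921451092973005, S(25,10) = 1203163392175387500, S(25,11) = 802355904438462660.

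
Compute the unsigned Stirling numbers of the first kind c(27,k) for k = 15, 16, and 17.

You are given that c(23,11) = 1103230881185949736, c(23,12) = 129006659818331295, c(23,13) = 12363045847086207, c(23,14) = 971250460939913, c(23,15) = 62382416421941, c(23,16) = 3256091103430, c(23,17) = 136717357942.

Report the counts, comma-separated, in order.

137637641117332879365, 9666373658466991050, 572253155704900800

[24] T[24,12]:23*129006659818331295+1103230881185949736=4070384057007569521 · T[24,13]:23*12363045847086207+129006659818331295=413356714301314056 · T[24,14]:23*971250460939913+12363045847086207=34701806448704206 · T[24,15]:23*62382416421941+971250460939913=2406046038644556 · T[24,16]:23*3256091103430+62382416421941=137272511800831 · T[24,17]:23*136717357942+3256091103430=6400590336096
[25] T[25,13]:24*413356714301314056+4070384057007569521=13990945200239106865 · T[25,14]:24*34701806448704206+413356714301314056=1246200069070215000 · T[25,15]:24*2406046038644556+34701806448704206=92446911376173550 · T[25,16]:24*137272511800831+2406046038644556=5700586321864500 · T[25,17]:24*6400590336096+137272511800831=290886679867135
[26] T[26,14]:25*1246200069070215000+13990945200239106865=45145946926994481865 · T[26,15]:25*92446911376173550+1246200069070215000=3557372853474553750 · T[26,16]:25*5700586321864500+92446911376173550=234961569422786050 · T[26,17]:25*290886679867135+5700586321864500=12972753318542875
[27] T[27,15]:26*3557372853474553750+45145946926994481865=137637641117332879365 · T[27,16]:26*234961569422786050+3557372853474553750=9666373658466991050 · T[27,17]:26*12972753318542875+234961569422786050=572253155704900800
Read c(27,15) = 137637641117332879365, c(27,16) = 9666373658466991050, c(27,17) = 572253155704900800.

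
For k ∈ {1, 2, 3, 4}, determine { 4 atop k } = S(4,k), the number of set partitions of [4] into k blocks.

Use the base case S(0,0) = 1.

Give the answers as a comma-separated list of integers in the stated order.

i=1: T(1,1)=1+1·0=1
i=2: T(2,1)=0+1·1=1 | T(2,2)=1+2·0=1
i=3: T(3,1)=0+1·1=1 | T(3,2)=1+2·1=3 | T(3,3)=1+3·0=1
i=4: T(4,1)=0+1·1=1 | T(4,2)=1+2·3=7 | T(4,3)=3+3·1=6 | T(4,4)=1+4·0=1
Read S(4,1) = 1, S(4,2) = 7, S(4,3) = 6, S(4,4) = 1.

1, 7, 6, 1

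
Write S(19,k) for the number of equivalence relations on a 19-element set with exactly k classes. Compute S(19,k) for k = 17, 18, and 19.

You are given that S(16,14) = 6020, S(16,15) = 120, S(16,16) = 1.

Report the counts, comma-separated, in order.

row 17: T[17][15]=15·120+6020=7820  T[17][16]=16·1+120=136  T[17][17]=17·0+1=1
row 18: T[18][16]=16·136+7820=9996  T[18][17]=17·1+136=153  T[18][18]=18·0+1=1
row 19: T[19][17]=17·153+9996=12597  T[19][18]=18·1+153=171  T[19][19]=19·0+1=1
Read S(19,17) = 12597, S(19,18) = 171, S(19,19) = 1.

12597, 171, 1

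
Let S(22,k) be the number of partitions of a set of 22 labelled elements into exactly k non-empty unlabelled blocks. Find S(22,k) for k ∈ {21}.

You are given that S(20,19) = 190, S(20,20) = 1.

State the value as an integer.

231

r21: T_21,20=20×1+190=210; T_21,21=21×0+1=1
r22: T_22,21=21×1+210=231
Read S(22,21) = 231.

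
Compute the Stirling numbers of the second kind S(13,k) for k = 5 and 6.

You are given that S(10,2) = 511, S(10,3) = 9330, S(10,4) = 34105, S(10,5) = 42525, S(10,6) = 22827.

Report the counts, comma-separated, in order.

7508501, 9321312

row 11: T[11][3]=3·9330+511=28501  T[11][4]=4·34105+9330=145750  T[11][5]=5·42525+34105=246730  T[11][6]=6·22827+42525=179487
row 12: T[12][4]=4·145750+28501=611501  T[12][5]=5·246730+145750=1379400  T[12][6]=6·179487+246730=1323652
row 13: T[13][5]=5·1379400+611501=7508501  T[13][6]=6·1323652+1379400=9321312
Read S(13,5) = 7508501, S(13,6) = 9321312.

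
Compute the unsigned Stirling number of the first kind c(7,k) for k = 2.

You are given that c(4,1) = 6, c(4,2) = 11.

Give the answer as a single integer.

r5: T_5,1=4×6+0=24; T_5,2=4×11+6=50
r6: T_6,1=5×24+0=120; T_6,2=5×50+24=274
r7: T_7,2=6×274+120=1764
Read c(7,2) = 1764.

1764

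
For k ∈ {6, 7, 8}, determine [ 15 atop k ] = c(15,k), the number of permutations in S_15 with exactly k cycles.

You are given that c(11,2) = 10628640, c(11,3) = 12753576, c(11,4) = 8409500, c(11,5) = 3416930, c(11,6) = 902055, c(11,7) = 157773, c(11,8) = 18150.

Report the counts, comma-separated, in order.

56663366760, 14409322928, 2681453775

r12: T_12,3=11×12753576+10628640=150917976; T_12,4=11×8409500+12753576=105258076; T_12,5=11×3416930+8409500=45995730; T_12,6=11×902055+3416930=13339535; T_12,7=11×157773+902055=2637558; T_12,8=11×18150+157773=357423
r13: T_13,4=12×105258076+150917976=1414014888; T_13,5=12×45995730+105258076=657206836; T_13,6=12×13339535+45995730=206070150; T_13,7=12×2637558+13339535=44990231; T_13,8=12×357423+2637558=6926634
r14: T_14,5=13×657206836+1414014888=9957703756; T_14,6=13×206070150+657206836=3336118786; T_14,7=13×44990231+206070150=790943153; T_14,8=13×6926634+44990231=135036473
r15: T_15,6=14×3336118786+9957703756=56663366760; T_15,7=14×790943153+3336118786=14409322928; T_15,8=14×135036473+790943153=2681453775
Read c(15,6) = 56663366760, c(15,7) = 14409322928, c(15,8) = 2681453775.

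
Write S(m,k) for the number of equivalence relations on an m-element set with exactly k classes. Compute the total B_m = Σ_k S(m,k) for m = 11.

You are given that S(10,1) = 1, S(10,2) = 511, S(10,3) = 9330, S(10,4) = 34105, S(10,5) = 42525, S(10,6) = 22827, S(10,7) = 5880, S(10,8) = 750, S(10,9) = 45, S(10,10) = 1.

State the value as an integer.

678570

r11: T_11,1=1×1+0=1; T_11,2=2×511+1=1023; T_11,3=3×9330+511=28501; T_11,4=4×34105+9330=145750; T_11,5=5×42525+34105=246730; T_11,6=6×22827+42525=179487; T_11,7=7×5880+22827=63987; T_11,8=8×750+5880=11880; T_11,9=9×45+750=1155; T_11,10=10×1+45=55; T_11,11=11×0+1=1
B_11 = ΣS(11,k) = 1+1023+28501+145750+246730+179487+63987+11880+1155+55+1 = 678570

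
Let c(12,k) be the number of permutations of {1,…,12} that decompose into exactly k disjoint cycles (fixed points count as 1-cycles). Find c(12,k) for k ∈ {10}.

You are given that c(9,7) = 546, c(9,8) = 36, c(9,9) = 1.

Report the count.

[10] T[10,8]:9*36+546=870 · T[10,9]:9*1+36=45 · T[10,10]:9*0+1=1
[11] T[11,9]:10*45+870=1320 · T[11,10]:10*1+45=55
[12] T[12,10]:11*55+1320=1925
Read c(12,10) = 1925.

1925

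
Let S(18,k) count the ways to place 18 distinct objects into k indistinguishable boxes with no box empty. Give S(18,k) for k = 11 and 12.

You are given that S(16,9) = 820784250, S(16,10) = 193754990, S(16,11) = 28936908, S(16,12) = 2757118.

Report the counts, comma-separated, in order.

8391004908, 1256328866

[17] T[17,10]:10*193754990+820784250=2758334150 · T[17,11]:11*28936908+193754990=512060978 · T[17,12]:12*2757118+28936908=62022324
[18] T[18,11]:11*512060978+2758334150=8391004908 · T[18,12]:12*62022324+512060978=1256328866
Read S(18,11) = 8391004908, S(18,12) = 1256328866.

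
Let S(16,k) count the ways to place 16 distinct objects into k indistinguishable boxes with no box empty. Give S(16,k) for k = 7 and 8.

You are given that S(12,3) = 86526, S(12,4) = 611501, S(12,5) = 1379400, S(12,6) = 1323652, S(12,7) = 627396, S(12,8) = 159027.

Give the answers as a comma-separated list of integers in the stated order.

3281882604, 2141764053

[13] T[13,4]:4*611501+86526=2532530 · T[13,5]:5*1379400+611501=7508501 · T[13,6]:6*1323652+1379400=9321312 · T[13,7]:7*627396+1323652=5715424 · T[13,8]:8*159027+627396=1899612
[14] T[14,5]:5*7508501+2532530=40075035 · T[14,6]:6*9321312+7508501=63436373 · T[14,7]:7*5715424+9321312=49329280 · T[14,8]:8*1899612+5715424=20912320
[15] T[15,6]:6*63436373+40075035=420693273 · T[15,7]:7*49329280+63436373=408741333 · T[15,8]:8*20912320+49329280=216627840
[16] T[16,7]:7*408741333+420693273=3281882604 · T[16,8]:8*216627840+408741333=2141764053
Read S(16,7) = 3281882604, S(16,8) = 2141764053.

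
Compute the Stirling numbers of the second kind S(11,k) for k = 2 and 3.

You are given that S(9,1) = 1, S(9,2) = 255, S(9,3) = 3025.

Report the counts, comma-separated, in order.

r10: T_10,1=1×1+0=1; T_10,2=2×255+1=511; T_10,3=3×3025+255=9330
r11: T_11,2=2×511+1=1023; T_11,3=3×9330+511=28501
Read S(11,2) = 1023, S(11,3) = 28501.

1023, 28501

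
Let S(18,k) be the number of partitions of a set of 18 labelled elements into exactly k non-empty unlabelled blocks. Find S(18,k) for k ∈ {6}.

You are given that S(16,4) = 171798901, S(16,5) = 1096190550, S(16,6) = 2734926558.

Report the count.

@17  (17,5):1096190550·5+171798901→5652751651, (17,6):2734926558·6+1096190550→17505749898
@18  (18,6):17505749898·6+5652751651→110687251039
Read S(18,6) = 110687251039.

110687251039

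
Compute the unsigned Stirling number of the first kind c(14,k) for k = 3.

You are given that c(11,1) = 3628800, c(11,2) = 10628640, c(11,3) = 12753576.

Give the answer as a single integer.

26596717056

r12: T_12,1=11×3628800+0=39916800; T_12,2=11×10628640+3628800=120543840; T_12,3=11×12753576+10628640=150917976
r13: T_13,2=12×120543840+39916800=1486442880; T_13,3=12×150917976+120543840=1931559552
r14: T_14,3=13×1931559552+1486442880=26596717056
Read c(14,3) = 26596717056.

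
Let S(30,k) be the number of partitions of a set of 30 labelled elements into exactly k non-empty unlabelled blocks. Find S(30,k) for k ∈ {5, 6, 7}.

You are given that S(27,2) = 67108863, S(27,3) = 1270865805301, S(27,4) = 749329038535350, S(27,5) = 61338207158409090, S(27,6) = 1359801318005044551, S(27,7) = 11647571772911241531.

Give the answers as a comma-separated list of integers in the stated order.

@28  (28,3):1270865805301·3+67108863→3812664524766, (28,4):749329038535350·4+1270865805301→2998587019946701, (28,5):61338207158409090·5+749329038535350→307440364830580800, (28,6):1359801318005044551·6+61338207158409090→8220146115188676396, (28,7):11647571772911241531·7+1359801318005044551→82892803728383735268
@29  (29,4):2998587019946701·4+3812664524766→11998160744311570, (29,5):307440364830580800·5+2998587019946701→1540200411172850701, (29,6):8220146115188676396·6+307440364830580800→49628317055962639176, (29,7):82892803728383735268·7+8220146115188676396→588469772213874823272
@30  (30,5):1540200411172850701·5+11998160744311570→7713000216608565075, (30,6):49628317055962639176·6+1540200411172850701→299310102746948685757, (30,7):588469772213874823272·7+49628317055962639176→4168916722553086402080
Read S(30,5) = 7713000216608565075, S(30,6) = 299310102746948685757, S(30,7) = 4168916722553086402080.

7713000216608565075, 299310102746948685757, 4168916722553086402080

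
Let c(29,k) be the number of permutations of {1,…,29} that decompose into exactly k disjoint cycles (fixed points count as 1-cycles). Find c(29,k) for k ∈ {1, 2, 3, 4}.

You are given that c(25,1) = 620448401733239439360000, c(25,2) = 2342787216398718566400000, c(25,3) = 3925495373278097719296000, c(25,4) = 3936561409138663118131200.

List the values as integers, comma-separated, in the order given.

[26] T[26,1]:25*620448401733239439360000+0=15511210043330985984000000 · T[26,2]:25*2342787216398718566400000+620448401733239439360000=59190128811701203599360000 · T[26,3]:25*3925495373278097719296000+2342787216398718566400000=100480171548351161548800000 · T[26,4]:25*3936561409138663118131200+3925495373278097719296000=102339530601744675672576000
[27] T[27,1]:26*15511210043330985984000000+0=403291461126605635584000000 · T[27,2]:26*59190128811701203599360000+15511210043330985984000000=1554454559147562279567360000 · T[27,3]:26*100480171548351161548800000+59190128811701203599360000=2671674589068831403868160000 · T[27,4]:26*102339530601744675672576000+100480171548351161548800000=2761307967193712729035776000
[28] T[28,1]:27*403291461126605635584000000+0=10888869450418352160768000000 · T[28,2]:27*1554454559147562279567360000+403291461126605635584000000=42373564558110787183902720000 · T[28,3]:27*2671674589068831403868160000+1554454559147562279567360000=73689668464006010184007680000 · T[28,4]:27*2761307967193712729035776000+2671674589068831403868160000=77226989703299075087834112000
[29] T[29,1]:28*10888869450418352160768000000+0=304888344611713860501504000000 · T[29,2]:28*42373564558110787183902720000+10888869450418352160768000000=1197348677077520393310044160000 · T[29,3]:28*73689668464006010184007680000+42373564558110787183902720000=2105684281550279072336117760000 · T[29,4]:28*77226989703299075087834112000+73689668464006010184007680000=2236045380156380112643362816000
Read c(29,1) = 304888344611713860501504000000, c(29,2) = 1197348677077520393310044160000, c(29,3) = 2105684281550279072336117760000, c(29,4) = 2236045380156380112643362816000.

304888344611713860501504000000, 1197348677077520393310044160000, 2105684281550279072336117760000, 2236045380156380112643362816000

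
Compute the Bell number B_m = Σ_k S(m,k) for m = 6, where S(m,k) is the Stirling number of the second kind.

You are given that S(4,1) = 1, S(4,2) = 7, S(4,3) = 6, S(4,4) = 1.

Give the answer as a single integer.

r5: T_5,1=1×1+0=1; T_5,2=2×7+1=15; T_5,3=3×6+7=25; T_5,4=4×1+6=10; T_5,5=5×0+1=1
r6: T_6,1=1×1+0=1; T_6,2=2×15+1=31; T_6,3=3×25+15=90; T_6,4=4×10+25=65; T_6,5=5×1+10=15; T_6,6=6×0+1=1
B_6 = ΣS(6,k) = 1+31+90+65+15+1 = 203

203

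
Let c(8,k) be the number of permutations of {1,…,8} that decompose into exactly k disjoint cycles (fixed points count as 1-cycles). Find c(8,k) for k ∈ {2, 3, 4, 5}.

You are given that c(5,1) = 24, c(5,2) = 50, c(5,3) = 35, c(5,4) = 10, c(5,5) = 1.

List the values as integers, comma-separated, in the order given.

13068, 13132, 6769, 1960

row 6: T[6][1]=5·24+0=120  T[6][2]=5·50+24=274  T[6][3]=5·35+50=225  T[6][4]=5·10+35=85  T[6][5]=5·1+10=15
row 7: T[7][1]=6·120+0=720  T[7][2]=6·274+120=1764  T[7][3]=6·225+274=1624  T[7][4]=6·85+225=735  T[7][5]=6·15+85=175
row 8: T[8][2]=7·1764+720=13068  T[8][3]=7·1624+1764=13132  T[8][4]=7·735+1624=6769  T[8][5]=7·175+735=1960
Read c(8,2) = 13068, c(8,3) = 13132, c(8,4) = 6769, c(8,5) = 1960.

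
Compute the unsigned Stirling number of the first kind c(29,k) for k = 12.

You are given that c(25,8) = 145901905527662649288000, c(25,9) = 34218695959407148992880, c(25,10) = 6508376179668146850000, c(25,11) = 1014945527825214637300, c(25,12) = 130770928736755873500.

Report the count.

170857232541629621904997080

row 26: T[26][9]=25·34218695959407148992880+145901905527662649288000=1001369304512841374110000  T[26][10]=25·6508376179668146850000+34218695959407148992880=196928100451110820242880  T[26][11]=25·1014945527825214637300+6508376179668146850000=31882014375298512782500  T[26][12]=25·130770928736755873500+1014945527825214637300=4284218746244111474800
row 27: T[27][10]=26·196928100451110820242880+1001369304512841374110000=6121499916241722700424880  T[27][11]=26·31882014375298512782500+196928100451110820242880=1025860474208872152587880  T[27][12]=26·4284218746244111474800+31882014375298512782500=143271701777645411127300
row 28: T[28][11]=27·1025860474208872152587880+6121499916241722700424880=33819732719881270820297640  T[28][12]=27·143271701777645411127300+1025860474208872152587880=4894196422205298253024980
row 29: T[29][12]=28·4894196422205298253024980+33819732719881270820297640=170857232541629621904997080
Read c(29,12) = 170857232541629621904997080.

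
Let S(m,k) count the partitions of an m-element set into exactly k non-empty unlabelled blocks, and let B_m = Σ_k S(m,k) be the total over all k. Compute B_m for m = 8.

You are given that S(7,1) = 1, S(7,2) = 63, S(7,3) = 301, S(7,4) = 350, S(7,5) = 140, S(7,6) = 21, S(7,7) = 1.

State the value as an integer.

r8: T_8,1=1×1+0=1; T_8,2=2×63+1=127; T_8,3=3×301+63=966; T_8,4=4×350+301=1701; T_8,5=5×140+350=1050; T_8,6=6×21+140=266; T_8,7=7×1+21=28; T_8,8=8×0+1=1
B_8 = ΣS(8,k) = 1+127+966+1701+1050+266+28+1 = 4140

4140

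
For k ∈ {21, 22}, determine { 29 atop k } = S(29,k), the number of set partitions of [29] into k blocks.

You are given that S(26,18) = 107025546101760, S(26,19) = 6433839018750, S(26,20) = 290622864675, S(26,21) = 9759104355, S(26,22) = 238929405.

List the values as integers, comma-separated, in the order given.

@27  (27,19):6433839018750·19+107025546101760→229268487458010, (27,20):290622864675·20+6433839018750→12246296312250, (27,21):9759104355·21+290622864675→495564056130, (27,22):238929405·22+9759104355→15015551265
@28  (28,20):12246296312250·20+229268487458010→474194413703010, (28,21):495564056130·21+12246296312250→22653141490980, (28,22):15015551265·22+495564056130→825906183960
@29  (29,21):22653141490980·21+474194413703010→949910385013590, (29,22):825906183960·22+22653141490980→40823077538100
Read S(29,21) = 949910385013590, S(29,22) = 40823077538100.

949910385013590, 40823077538100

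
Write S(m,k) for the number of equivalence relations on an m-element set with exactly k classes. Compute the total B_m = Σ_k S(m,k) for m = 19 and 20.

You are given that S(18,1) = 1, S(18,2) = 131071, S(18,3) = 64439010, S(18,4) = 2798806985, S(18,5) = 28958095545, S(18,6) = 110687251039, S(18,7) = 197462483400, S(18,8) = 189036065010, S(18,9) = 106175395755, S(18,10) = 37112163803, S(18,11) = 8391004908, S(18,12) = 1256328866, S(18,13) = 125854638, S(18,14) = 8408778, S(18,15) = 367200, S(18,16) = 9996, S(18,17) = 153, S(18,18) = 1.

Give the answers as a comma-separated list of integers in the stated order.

5832742205057, 51724158235372

i=19: T(19,1)=0+1·1=1 | T(19,2)=1+2·131071=262143 | T(19,3)=131071+3·64439010=193448101 | T(19,4)=64439010+4·2798806985=11259666950 | T(19,5)=2798806985+5·28958095545=147589284710 | T(19,6)=28958095545+6·110687251039=693081601779 | T(19,7)=110687251039+7·197462483400=1492924634839 | T(19,8)=197462483400+8·189036065010=1709751003480 | T(19,9)=189036065010+9·106175395755=1144614626805 | T(19,10)=106175395755+10·37112163803=477297033785 | T(19,11)=37112163803+11·8391004908=129413217791 | T(19,12)=8391004908+12·1256328866=23466951300 | T(19,13)=1256328866+13·125854638=2892439160 | T(19,14)=125854638+14·8408778=243577530 | T(19,15)=8408778+15·367200=13916778 | T(19,16)=367200+16·9996=527136 | T(19,17)=9996+17·153=12597 | T(19,18)=153+18·1=171 | T(19,19)=1+19·0=1
i=20: T(20,1)=0+1·1=1 | T(20,2)=1+2·262143=524287 | T(20,3)=262143+3·193448101=580606446 | T(20,4)=193448101+4·11259666950=45232115901 | T(20,5)=11259666950+5·147589284710=749206090500 | T(20,6)=147589284710+6·693081601779=4306078895384 | T(20,7)=693081601779+7·1492924634839=11143554045652 | T(20,8)=1492924634839+8·1709751003480=15170932662679 | T(20,9)=1709751003480+9·1144614626805=12011282644725 | T(20,10)=1144614626805+10·477297033785=5917584964655 | T(20,11)=477297033785+11·129413217791=1900842429486 | T(20,12)=129413217791+12·23466951300=411016633391 | T(20,13)=23466951300+13·2892439160=61068660380 | T(20,14)=2892439160+14·243577530=6302524580 | T(20,15)=243577530+15·13916778=452329200 | T(20,16)=13916778+16·527136=22350954 | T(20,17)=527136+17·12597=741285 | T(20,18)=12597+18·171=15675 | T(20,19)=171+19·1=190 | T(20,20)=1+20·0=1
B_19 = ΣS(19,k) = 1+262143+193448101+11259666950+147589284710+693081601779+1492924634839+1709751003480+1144614626805+477297033785+129413217791+23466951300+2892439160+243577530+13916778+527136+12597+171+1 = 5832742205057
B_20 = ΣS(20,k) = 1+524287+580606446+45232115901+749206090500+4306078895384+11143554045652+15170932662679+12011282644725+5917584964655+1900842429486+411016633391+61068660380+6302524580+452329200+22350954+741285+15675+190+1 = 51724158235372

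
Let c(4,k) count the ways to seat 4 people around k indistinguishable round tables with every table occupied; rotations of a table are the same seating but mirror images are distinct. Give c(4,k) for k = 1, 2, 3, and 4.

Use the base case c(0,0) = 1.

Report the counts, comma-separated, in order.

6, 11, 6, 1

row 1: T[1][1]=0·0+1=1
row 2: T[2][1]=1·1+0=1  T[2][2]=1·0+1=1
row 3: T[3][1]=2·1+0=2  T[3][2]=2·1+1=3  T[3][3]=2·0+1=1
row 4: T[4][1]=3·2+0=6  T[4][2]=3·3+2=11  T[4][3]=3·1+3=6  T[4][4]=3·0+1=1
Read c(4,1) = 6, c(4,2) = 11, c(4,3) = 6, c(4,4) = 1.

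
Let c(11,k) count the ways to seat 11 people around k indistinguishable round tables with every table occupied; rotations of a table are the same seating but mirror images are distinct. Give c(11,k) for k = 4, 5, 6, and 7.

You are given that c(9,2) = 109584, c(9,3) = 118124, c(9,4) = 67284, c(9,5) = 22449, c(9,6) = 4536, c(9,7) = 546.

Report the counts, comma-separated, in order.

8409500, 3416930, 902055, 157773

@10  (10,3):118124·9+109584→1172700, (10,4):67284·9+118124→723680, (10,5):22449·9+67284→269325, (10,6):4536·9+22449→63273, (10,7):546·9+4536→9450
@11  (11,4):723680·10+1172700→8409500, (11,5):269325·10+723680→3416930, (11,6):63273·10+269325→902055, (11,7):9450·10+63273→157773
Read c(11,4) = 8409500, c(11,5) = 3416930, c(11,6) = 902055, c(11,7) = 157773.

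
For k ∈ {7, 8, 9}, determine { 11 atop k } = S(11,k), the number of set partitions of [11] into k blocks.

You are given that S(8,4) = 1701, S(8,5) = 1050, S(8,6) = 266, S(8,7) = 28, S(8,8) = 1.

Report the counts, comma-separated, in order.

r9: T_9,5=5×1050+1701=6951; T_9,6=6×266+1050=2646; T_9,7=7×28+266=462; T_9,8=8×1+28=36; T_9,9=9×0+1=1
r10: T_10,6=6×2646+6951=22827; T_10,7=7×462+2646=5880; T_10,8=8×36+462=750; T_10,9=9×1+36=45
r11: T_11,7=7×5880+22827=63987; T_11,8=8×750+5880=11880; T_11,9=9×45+750=1155
Read S(11,7) = 63987, S(11,8) = 11880, S(11,9) = 1155.

63987, 11880, 1155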